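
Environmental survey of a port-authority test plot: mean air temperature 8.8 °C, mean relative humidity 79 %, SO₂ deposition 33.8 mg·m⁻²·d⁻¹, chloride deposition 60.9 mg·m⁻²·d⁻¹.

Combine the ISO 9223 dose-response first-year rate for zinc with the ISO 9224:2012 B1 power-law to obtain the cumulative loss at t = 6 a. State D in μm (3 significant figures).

zinc: temperature factor f = +0.038·(-1.2) = -0.0456
  SO₂ term: 0.0129·33.8^0.44·exp(0.046·79-0.0456) = 2.197
  Cl⁻ term: 0.0175·60.9^0.57·exp(0.008·79+0.085·8.8) = 0.7238
  sum: 2.197 + 0.7238 → r_corr = 2.92 μm/a
ISO 9224: D(t) = r_corr · t^b with b = 0.813 (zinc, B1)
  D(6) = 2.92 × 6^0.813 = 2.92 × 4.292 = 12.53 μm

D(6) = 12.5 μm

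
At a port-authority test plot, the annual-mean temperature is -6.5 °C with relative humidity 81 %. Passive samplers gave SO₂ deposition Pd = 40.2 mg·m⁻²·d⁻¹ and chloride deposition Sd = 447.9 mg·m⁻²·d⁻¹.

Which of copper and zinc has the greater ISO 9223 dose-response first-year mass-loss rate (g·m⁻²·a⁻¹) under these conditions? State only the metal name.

zinc

copper: T≤10 °C ⇒ hinge +0.126·(-6.5−10) = -2.0790
  sulphur-dioxide contribution → 0.206 μm/a
  chloride contribution → 0.7155 μm/a
  ⇒ r_corr(copper) = 0.9216 μm/a
  mass loss = 0.9216 μm/a × 8.96 g/cm³ = 8.257 g·m⁻²·a⁻¹
zinc: temperature factor f = +0.038·(-16.5) = -0.6270
  sulphur-dioxide contribution → 1.453 μm/a
  chloride contribution → 0.6247 μm/a
  total first-year rate 2.078 μm/a
  mass loss = 2.078 μm/a × 7.14 g/cm³ = 14.84 g·m⁻²·a⁻¹
Ordering by g·m⁻²·a⁻¹: zinc (14.8) > copper (8.26)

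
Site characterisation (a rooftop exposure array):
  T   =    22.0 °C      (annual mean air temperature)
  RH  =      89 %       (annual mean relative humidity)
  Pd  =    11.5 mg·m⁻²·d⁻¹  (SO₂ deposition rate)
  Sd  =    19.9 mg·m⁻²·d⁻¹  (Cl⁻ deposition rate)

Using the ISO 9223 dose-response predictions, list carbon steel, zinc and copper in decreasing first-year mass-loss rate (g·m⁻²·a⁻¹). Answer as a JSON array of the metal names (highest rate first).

carbon steel: T>10 °C ⇒ hinge -0.054·(22.0−10) = -0.6480
  sulphur-dioxide contribution → 19.55 μm/a
  chloride contribution → 29.62 μm/a
  total first-year rate 49.17 μm/a
  mass loss = 49.17 μm/a × 7.85 g/cm³ = 386 g·m⁻²·a⁻¹
zinc: T>10 °C ⇒ hinge -0.071·(22.0−10) = -0.8520
  sulphur-dioxide contribution → 0.9667 μm/a
  chloride contribution → 1.273 μm/a
  ⇒ r_corr(zinc) = 2.239 μm/a
  mass loss = 2.239 μm/a × 7.14 g/cm³ = 15.99 g·m⁻²·a⁻¹
copper: T>10 °C ⇒ hinge -0.080·(22.0−10) = -0.9600
  sulphur-dioxide contribution → 0.7305 μm/a
  chloride contribution → 1.664 μm/a
  ⇒ r_corr(copper) = 2.394 μm/a
  mass loss = 2.394 μm/a × 8.96 g/cm³ = 21.45 g·m⁻²·a⁻¹
Ordering by g·m⁻²·a⁻¹: carbon steel (386) > copper (21.5) > zinc (16)

["carbon steel", "copper", "zinc"]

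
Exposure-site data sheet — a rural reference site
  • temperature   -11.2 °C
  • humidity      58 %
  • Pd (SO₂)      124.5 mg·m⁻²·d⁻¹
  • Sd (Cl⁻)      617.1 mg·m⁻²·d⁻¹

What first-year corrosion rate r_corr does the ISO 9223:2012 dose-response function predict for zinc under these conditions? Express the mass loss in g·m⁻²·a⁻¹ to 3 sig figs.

r_corr = 7.94 g·m⁻²·a⁻¹

zinc: f(T) = +0.038·(T−10) [T≤10 °C] = -0.8056
  Pd branch = 0.0129·Pd^0.44·e^(0.046·RH+f) = 0.6939 μm/a
  Cl⁻ term: 0.0175·617.1^0.57·exp(0.008·58+0.085·-11.2) = 0.4184
  sum: 0.6939 + 0.4184 → r_corr = 1.112 μm/a
Convert to mass loss: 1.112 μm/a × 7.14 g/cm³ = 7.942 g·m⁻²·a⁻¹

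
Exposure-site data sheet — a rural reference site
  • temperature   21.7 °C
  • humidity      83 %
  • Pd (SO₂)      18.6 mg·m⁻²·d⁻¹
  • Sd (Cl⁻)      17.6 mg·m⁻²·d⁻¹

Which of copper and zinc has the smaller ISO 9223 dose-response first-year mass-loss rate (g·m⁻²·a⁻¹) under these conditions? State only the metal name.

copper: T>10 °C ⇒ hinge -0.080·(21.7−10) = -0.9360
  Pd branch = 0.0053·Pd^0.26·e^(0.059·RH+f) = 0.5951 μm/a
  Sd branch = 0.01025·Sd^0.27·e^(0.036·RH+0.049·T) = 1.278 μm/a
  sum: 0.5951 + 1.278 → r_corr = 1.873 μm/a
  mass loss = 1.873 μm/a × 8.96 g/cm³ = 16.78 g·m⁻²·a⁻¹
zinc: f(T) = -0.071·(T−10) [T>10 °C] = -0.8307
  Pd branch = 0.0129·Pd^0.44·e^(0.046·RH+f) = 0.9259 μm/a
  Sd branch = 0.0175·Sd^0.57·e^(0.008·RH+0.085·T) = 1.103 μm/a
  r_corr = 0.9259 + 1.103 = 2.028 μm/a
  mass loss = 2.028 μm/a × 7.14 g/cm³ = 14.48 g·m⁻²·a⁻¹
Ordering by g·m⁻²·a⁻¹: copper (16.8) > zinc (14.5)

zinc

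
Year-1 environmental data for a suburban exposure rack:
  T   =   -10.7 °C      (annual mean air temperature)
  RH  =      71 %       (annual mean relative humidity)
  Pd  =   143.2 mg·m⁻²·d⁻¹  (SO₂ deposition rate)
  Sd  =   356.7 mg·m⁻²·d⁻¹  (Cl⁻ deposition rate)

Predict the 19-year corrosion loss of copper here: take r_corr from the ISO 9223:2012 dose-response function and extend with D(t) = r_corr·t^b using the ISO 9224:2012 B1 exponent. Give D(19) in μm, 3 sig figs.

D(19) = 3.39 μm

copper: f(T) = +0.126·(T−10) [T≤10 °C] = -2.6082
  sulphur-dioxide contribution → 0.09362 μm/a
  chloride contribution → 0.3821 μm/a
  total first-year rate 0.4757 μm/a
Power-law: D(19) = r_corr · 19^0.667
  D(19) = 0.4757 × 19^0.667 = 0.4757 × 7.127 = 3.391 μm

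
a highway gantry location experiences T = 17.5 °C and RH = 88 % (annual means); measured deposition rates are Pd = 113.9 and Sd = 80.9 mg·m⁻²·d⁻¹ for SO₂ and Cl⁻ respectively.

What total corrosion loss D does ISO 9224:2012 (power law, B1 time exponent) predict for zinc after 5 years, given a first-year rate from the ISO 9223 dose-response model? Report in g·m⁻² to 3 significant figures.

D(5) = 143 g·m⁻²

zinc: T>10 °C ⇒ hinge -0.071·(17.5−10) = -0.5325
  sulphur-dioxide contribution → 3.485 μm/a
  chloride contribution → 1.916 μm/a
  ⇒ r_corr(zinc) = 5.401 μm/a
Long-term exponent b (ISO 9224 Table 2, B1) = 0.813
  D(5) = 5.401 × 5^0.813 = 5.401 × 3.701 = 19.99 μm
  Mass loss = 19.99 μm × 7.14 g/cm³ = 142.7 g·m⁻²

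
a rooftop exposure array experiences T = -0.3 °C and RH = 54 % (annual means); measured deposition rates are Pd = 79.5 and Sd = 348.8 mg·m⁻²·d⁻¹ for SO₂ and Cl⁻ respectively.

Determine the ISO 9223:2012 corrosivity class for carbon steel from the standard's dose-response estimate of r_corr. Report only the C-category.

carbon steel: T≤10 °C ⇒ hinge +0.150·(-0.3−10) = -1.5450
  SO₂ term: 1.77·79.5^0.52·exp(0.02·54-1.5450) = 10.82
  Cl⁻ term: 0.102·348.8^0.62·exp(0.033·54+0.04·-0.3) = 22.58
  r_corr = 10.82 + 22.58 = 33.4 μm/a
ISO 9223 Table 2 (carbon steel): 25 < 33.4 ≤ 50 μm/a ⇒ C3

C3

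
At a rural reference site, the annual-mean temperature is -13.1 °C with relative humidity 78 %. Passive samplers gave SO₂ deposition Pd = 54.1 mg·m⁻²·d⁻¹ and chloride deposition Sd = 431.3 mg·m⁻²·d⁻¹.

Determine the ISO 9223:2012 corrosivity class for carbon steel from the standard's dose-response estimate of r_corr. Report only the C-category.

carbon steel: f(T) = +0.150·(T−10) [T≤10 °C] = -3.4650
  Pd branch = 1.77·Pd^0.52·e^(0.02·RH+f) = 2.098 μm/a
  Cl⁻ term: 0.102·431.3^0.62·exp(0.033·78+0.04·-13.1) = 34.08
  sum: 2.098 + 34.08 → r_corr = 36.18 μm/a
Category bounds: 25…50 μm/a bracket r_corr ⇒ C3

C3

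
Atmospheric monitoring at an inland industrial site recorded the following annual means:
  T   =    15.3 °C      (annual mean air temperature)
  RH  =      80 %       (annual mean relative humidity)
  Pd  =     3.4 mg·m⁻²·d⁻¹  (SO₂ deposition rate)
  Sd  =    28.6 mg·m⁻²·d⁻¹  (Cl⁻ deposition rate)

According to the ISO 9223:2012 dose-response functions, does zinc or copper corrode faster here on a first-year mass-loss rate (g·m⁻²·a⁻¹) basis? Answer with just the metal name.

copper

zinc: f(T) = -0.071·(T−10) [T>10 °C] = -0.3763
  SO₂ term: 0.0129·3.4^0.44·exp(0.046·80-0.3763) = 0.6015
  Cl⁻ term: 0.0175·28.6^0.57·exp(0.008·80+0.085·15.3) = 0.824
  r_corr = 0.6015 + 0.824 = 1.425 μm/a
  mass loss = 1.425 μm/a × 7.14 g/cm³ = 10.18 g·m⁻²·a⁻¹
copper: temperature factor f = -0.080·(5.3) = -0.4240
  SO₂ term: 0.0053·3.4^0.26·exp(0.059·80-0.4240) = 0.5348
  Sd branch = 0.01025·Sd^0.27·e^(0.036·RH+0.049·T) = 0.9557 μm/a
  sum: 0.5348 + 0.9557 → r_corr = 1.49 μm/a
  mass loss = 1.49 μm/a × 8.96 g/cm³ = 13.35 g·m⁻²·a⁻¹
Ordering by g·m⁻²·a⁻¹: copper (13.4) > zinc (10.2)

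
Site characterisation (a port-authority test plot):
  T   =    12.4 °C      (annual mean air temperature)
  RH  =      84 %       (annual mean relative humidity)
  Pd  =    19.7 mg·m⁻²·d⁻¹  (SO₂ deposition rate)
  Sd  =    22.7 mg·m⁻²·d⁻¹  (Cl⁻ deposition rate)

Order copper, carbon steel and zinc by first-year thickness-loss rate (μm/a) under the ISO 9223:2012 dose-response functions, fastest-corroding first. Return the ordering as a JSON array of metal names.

["carbon steel", "zinc", "copper"]

copper: T>10 °C ⇒ hinge -0.080·(12.4−10) = -0.1920
  Pd branch = 0.0053·Pd^0.26·e^(0.059·RH+f) = 1.348 μm/a
  Cl⁻ term: 0.01025·22.7^0.27·exp(0.036·84+0.049·12.4) = 0.8996
  sum: 1.348 + 0.8996 → r_corr = 2.248 μm/a
carbon steel: temperature factor f = -0.054·(2.4) = -0.1296
  SO₂ term: 1.77·19.7^0.52·exp(0.02·84-0.1296) = 39.3
  Cl⁻ term: 0.102·22.7^0.62·exp(0.033·84+0.04·12.4) = 18.56
  sum: 39.3 + 18.56 → r_corr = 57.86 μm/a
zinc: temperature factor f = -0.071·(2.4) = -0.1704
  Pd branch = 0.0129·Pd^0.44·e^(0.046·RH+f) = 1.924 μm/a
  Cl⁻ term: 0.0175·22.7^0.57·exp(0.008·84+0.085·12.4) = 0.5829
  r_corr = 1.924 + 0.5829 = 2.507 μm/a
Ordering by μm/a: carbon steel (57.9) > zinc (2.51) > copper (2.25)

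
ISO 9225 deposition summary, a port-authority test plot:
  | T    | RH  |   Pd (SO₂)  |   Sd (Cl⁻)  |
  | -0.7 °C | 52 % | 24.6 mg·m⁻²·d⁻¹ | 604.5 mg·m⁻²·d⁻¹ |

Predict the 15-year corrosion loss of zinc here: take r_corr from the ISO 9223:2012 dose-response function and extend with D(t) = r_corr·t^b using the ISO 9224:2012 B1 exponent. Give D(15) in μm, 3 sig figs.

D(15) = 12.2 μm

zinc: f(T) = +0.038·(T−10) [T≤10 °C] = -0.4066
  Pd branch = 0.0129·Pd^0.44·e^(0.046·RH+f) = 0.3845 μm/a
  Sd branch = 0.0175·Sd^0.57·e^(0.008·RH+0.085·T) = 0.9622 μm/a
  sum: 0.3845 + 0.9622 → r_corr = 1.347 μm/a
Long-term exponent b (ISO 9224 Table 2, B1) = 0.813
  D(15) = 1.347 × 15^0.813 = 1.347 × 9.04 = 12.17 μm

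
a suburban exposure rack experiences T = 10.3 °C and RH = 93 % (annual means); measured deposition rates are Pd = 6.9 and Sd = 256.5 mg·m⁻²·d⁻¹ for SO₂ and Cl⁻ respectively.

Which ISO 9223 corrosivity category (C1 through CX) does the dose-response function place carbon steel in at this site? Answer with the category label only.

carbon steel: temperature factor f = -0.054·(0.3) = -0.0162
  sulphur-dioxide contribution → 30.54 μm/a
  chloride contribution → 103.3 μm/a
  total first-year rate 133.8 μm/a
134 μm/a falls in (80, 200] for carbon steel → category C5

C5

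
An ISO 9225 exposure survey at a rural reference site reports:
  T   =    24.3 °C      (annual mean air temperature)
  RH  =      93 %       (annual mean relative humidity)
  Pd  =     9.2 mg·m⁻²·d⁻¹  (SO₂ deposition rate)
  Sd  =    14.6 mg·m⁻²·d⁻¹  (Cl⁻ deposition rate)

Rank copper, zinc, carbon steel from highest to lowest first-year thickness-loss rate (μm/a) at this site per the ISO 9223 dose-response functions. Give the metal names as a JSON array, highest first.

["carbon steel", "copper", "zinc"]

copper: f(T) = -0.080·(T−10) [T>10 °C] = -1.1440
  sulphur-dioxide contribution → 0.7261 μm/a
  chloride contribution → 1.978 μm/a
  total first-year rate 2.704 μm/a
zinc: temperature factor f = -0.071·(14.3) = -1.0153
  sulphur-dioxide contribution → 0.8946 μm/a
  chloride contribution → 1.339 μm/a
  ⇒ r_corr(zinc) = 2.234 μm/a
carbon steel: temperature factor f = -0.054·(14.3) = -0.7722
  sulphur-dioxide contribution → 16.66 μm/a
  chloride contribution → 30.58 μm/a
  total first-year rate 47.24 μm/a
Ordering by μm/a: carbon steel (47.2) > copper (2.7) > zinc (2.23)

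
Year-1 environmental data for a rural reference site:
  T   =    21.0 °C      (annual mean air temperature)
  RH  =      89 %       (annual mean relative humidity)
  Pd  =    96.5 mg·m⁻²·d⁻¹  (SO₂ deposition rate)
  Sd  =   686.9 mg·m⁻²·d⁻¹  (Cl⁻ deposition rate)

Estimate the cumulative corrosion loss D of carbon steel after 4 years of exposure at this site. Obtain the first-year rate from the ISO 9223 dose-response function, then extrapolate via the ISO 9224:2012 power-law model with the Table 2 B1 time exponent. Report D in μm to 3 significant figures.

carbon steel: temperature factor f = -0.054·(11.0) = -0.5940
  SO₂ term: 1.77·96.5^0.52·exp(0.02·89-0.5940) = 62.37
  Sd branch = 0.102·Sd^0.62·e^(0.033·RH+0.04·T) = 255.7 μm/a
  sum: 62.37 + 255.7 → r_corr = 318.1 μm/a
ISO 9224: D(t) = r_corr · t^b with b = 0.523 (carbon steel, B1)
  D(4) = 318.1 × 4^0.523 = 318.1 × 2.065 = 656.8 μm

D(4) = 657 μm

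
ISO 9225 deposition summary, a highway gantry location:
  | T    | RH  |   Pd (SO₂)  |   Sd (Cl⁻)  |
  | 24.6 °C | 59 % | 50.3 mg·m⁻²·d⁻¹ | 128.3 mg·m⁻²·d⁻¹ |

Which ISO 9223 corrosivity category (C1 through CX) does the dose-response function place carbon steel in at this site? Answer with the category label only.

carbon steel: f(T) = -0.054·(T−10) [T>10 °C] = -0.7884
  SO₂ term: 1.77·50.3^0.52·exp(0.02·59-0.7884) = 20.08
  Cl⁻ term: 0.102·128.3^0.62·exp(0.033·59+0.04·24.6) = 38.78
  sum: 20.08 + 38.78 → r_corr = 58.87 μm/a
Category bounds: 50…80 μm/a bracket r_corr ⇒ C4

C4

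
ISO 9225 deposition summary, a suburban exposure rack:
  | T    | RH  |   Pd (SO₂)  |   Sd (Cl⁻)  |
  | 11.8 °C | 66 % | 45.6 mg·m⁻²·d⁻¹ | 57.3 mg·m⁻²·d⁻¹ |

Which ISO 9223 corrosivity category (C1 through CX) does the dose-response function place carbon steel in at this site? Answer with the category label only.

carbon steel: temperature factor f = -0.054·(1.8) = -0.0972
  SO₂ term: 1.77·45.6^0.52·exp(0.02·66-0.0972) = 43.82
  Sd branch = 0.102·Sd^0.62·e^(0.033·RH+0.04·T) = 17.76 μm/a
  sum: 43.82 + 17.76 → r_corr = 61.59 μm/a
Category bounds: 50…80 μm/a bracket r_corr ⇒ C4

C4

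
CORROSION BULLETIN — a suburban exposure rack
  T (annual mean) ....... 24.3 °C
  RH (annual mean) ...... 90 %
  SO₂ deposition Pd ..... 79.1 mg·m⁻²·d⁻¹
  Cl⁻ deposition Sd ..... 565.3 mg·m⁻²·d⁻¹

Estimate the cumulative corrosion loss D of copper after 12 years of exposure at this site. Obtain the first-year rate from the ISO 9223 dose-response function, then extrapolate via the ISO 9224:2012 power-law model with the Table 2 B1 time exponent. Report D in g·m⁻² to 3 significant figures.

copper: f(T) = -0.080·(T−10) [T>10 °C] = -1.1440
  Pd branch = 0.0053·Pd^0.26·e^(0.059·RH+f) = 1.064 μm/a
  Cl⁻ term: 0.01025·565.3^0.27·exp(0.036·90+0.049·24.3) = 4.765
  sum: 1.064 + 4.765 → r_corr = 5.829 μm/a
ISO 9224: D(t) = r_corr · t^b with b = 0.667 (copper, B1)
  D(12) = 5.829 × 12^0.667 = 5.829 × 5.246 = 30.58 μm
  Mass loss = 30.58 μm × 8.96 g/cm³ = 274 g·m⁻²

D(12) = 274 g·m⁻²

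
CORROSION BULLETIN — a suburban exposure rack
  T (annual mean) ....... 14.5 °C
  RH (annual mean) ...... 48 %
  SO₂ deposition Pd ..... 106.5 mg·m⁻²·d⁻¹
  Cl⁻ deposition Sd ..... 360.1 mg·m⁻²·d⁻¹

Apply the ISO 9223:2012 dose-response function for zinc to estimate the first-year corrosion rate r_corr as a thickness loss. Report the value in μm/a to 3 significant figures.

r_corr = 3.19 μm/a

zinc: f(T) = -0.071·(T−10) [T>10 °C] = -0.3195
  Pd branch = 0.0129·Pd^0.44·e^(0.046·RH+f) = 0.6649 μm/a
  Cl⁻ term: 0.0175·360.1^0.57·exp(0.008·48+0.085·14.5) = 2.525
  sum: 0.6649 + 2.525 → r_corr = 3.19 μm/a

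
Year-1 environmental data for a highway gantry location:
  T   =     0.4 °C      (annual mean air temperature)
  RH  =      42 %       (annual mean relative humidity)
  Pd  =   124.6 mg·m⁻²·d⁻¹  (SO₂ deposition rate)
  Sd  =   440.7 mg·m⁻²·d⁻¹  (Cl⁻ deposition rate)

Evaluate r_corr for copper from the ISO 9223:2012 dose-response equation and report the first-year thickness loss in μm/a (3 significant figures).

r_corr = 0.311 μm/a

copper: f(T) = +0.126·(T−10) [T≤10 °C] = -1.2096
  SO₂ term: 0.0053·124.6^0.26·exp(0.059·42-1.2096) = 0.06606
  Cl⁻ term: 0.01025·440.7^0.27·exp(0.036·42+0.049·0.4) = 0.2454
  r_corr = 0.06606 + 0.2454 = 0.3114 μm/a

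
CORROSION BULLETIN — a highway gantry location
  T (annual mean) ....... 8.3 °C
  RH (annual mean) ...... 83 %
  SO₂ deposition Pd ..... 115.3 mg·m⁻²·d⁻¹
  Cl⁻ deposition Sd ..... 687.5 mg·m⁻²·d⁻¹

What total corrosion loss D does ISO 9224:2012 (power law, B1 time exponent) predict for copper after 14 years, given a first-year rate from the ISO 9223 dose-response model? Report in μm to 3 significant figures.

D(14) = 21.8 μm

copper: T≤10 °C ⇒ hinge +0.126·(8.3−10) = -0.2142
  sulphur-dioxide contribution → 1.968 μm/a
  chloride contribution → 1.783 μm/a
  ⇒ r_corr(copper) = 3.751 μm/a
Long-term exponent b (ISO 9224 Table 2, B1) = 0.667
  D(14) = 3.751 × 14^0.667 = 3.751 × 5.814 = 21.81 μm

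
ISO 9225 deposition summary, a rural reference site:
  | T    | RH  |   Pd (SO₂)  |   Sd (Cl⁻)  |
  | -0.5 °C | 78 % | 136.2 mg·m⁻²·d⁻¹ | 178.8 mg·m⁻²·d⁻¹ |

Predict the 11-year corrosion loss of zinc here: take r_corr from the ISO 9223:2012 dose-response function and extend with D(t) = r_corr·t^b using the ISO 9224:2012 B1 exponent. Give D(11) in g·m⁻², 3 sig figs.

D(11) = 167 g·m⁻²

zinc: temperature factor f = +0.038·(-10.5) = -0.3990
  sulphur-dioxide contribution → 2.72 μm/a
  chloride contribution → 0.6018 μm/a
  ⇒ r_corr(zinc) = 3.322 μm/a
Long-term exponent b (ISO 9224 Table 2, B1) = 0.813
  D(11) = 3.322 × 11^0.813 = 3.322 × 7.025 = 23.34 μm
  Mass loss = 23.34 μm × 7.14 g/cm³ = 166.6 g·m⁻²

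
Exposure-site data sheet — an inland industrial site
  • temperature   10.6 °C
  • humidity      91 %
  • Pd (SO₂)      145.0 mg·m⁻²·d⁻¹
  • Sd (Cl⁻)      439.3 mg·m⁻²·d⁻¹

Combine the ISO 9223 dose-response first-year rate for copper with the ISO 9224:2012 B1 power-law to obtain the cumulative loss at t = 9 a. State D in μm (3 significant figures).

copper: T>10 °C ⇒ hinge -0.080·(10.6−10) = -0.0480
  Pd branch = 0.0053·Pd^0.26·e^(0.059·RH+f) = 3.955 μm/a
  Sd branch = 0.01025·Sd^0.27·e^(0.036·RH+0.049·T) = 2.358 μm/a
  r_corr = 3.955 + 2.358 = 6.313 μm/a
ISO 9224: D(t) = r_corr · t^b with b = 0.667 (copper, B1)
  D(9) = 6.313 × 9^0.667 = 6.313 × 4.33 = 27.33 μm

D(9) = 27.3 μm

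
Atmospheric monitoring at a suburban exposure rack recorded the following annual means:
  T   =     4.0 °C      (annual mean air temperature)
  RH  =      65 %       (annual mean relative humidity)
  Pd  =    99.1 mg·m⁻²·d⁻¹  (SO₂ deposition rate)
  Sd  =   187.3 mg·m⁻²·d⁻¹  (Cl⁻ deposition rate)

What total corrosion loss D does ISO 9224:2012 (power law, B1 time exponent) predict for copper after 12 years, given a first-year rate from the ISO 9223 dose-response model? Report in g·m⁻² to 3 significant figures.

D(12) = 42.9 g·m⁻²

copper: f(T) = +0.126·(T−10) [T≤10 °C] = -0.7560
  Pd branch = 0.0053·Pd^0.26·e^(0.059·RH+f) = 0.3806 μm/a
  Sd branch = 0.01025·Sd^0.27·e^(0.036·RH+0.049·T) = 0.5317 μm/a
  r_corr = 0.3806 + 0.5317 = 0.9123 μm/a
Power-law: D(12) = r_corr · 12^0.667
  D(12) = 0.9123 × 12^0.667 = 0.9123 × 5.246 = 4.786 μm
  Mass loss = 4.786 μm × 8.96 g/cm³ = 42.88 g·m⁻²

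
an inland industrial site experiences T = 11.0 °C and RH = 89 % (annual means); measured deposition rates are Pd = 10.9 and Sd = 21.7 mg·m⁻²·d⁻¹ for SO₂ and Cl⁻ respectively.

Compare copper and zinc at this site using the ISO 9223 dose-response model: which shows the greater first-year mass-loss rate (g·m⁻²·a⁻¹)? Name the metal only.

copper

copper: f(T) = -0.080·(T−10) [T>10 °C] = -0.0800
  sulphur-dioxide contribution → 1.737 μm/a
  chloride contribution → 0.9934 μm/a
  total first-year rate 2.73 μm/a
  mass loss = 2.73 μm/a × 8.96 g/cm³ = 24.46 g·m⁻²·a⁻¹
zinc: T>10 °C ⇒ hinge -0.071·(11.0−10) = -0.0710
  sulphur-dioxide contribution → 2.062 μm/a
  chloride contribution → 0.5249 μm/a
  ⇒ r_corr(zinc) = 2.587 μm/a
  mass loss = 2.587 μm/a × 7.14 g/cm³ = 18.47 g·m⁻²·a⁻¹
Ordering by g·m⁻²·a⁻¹: copper (24.5) > zinc (18.5)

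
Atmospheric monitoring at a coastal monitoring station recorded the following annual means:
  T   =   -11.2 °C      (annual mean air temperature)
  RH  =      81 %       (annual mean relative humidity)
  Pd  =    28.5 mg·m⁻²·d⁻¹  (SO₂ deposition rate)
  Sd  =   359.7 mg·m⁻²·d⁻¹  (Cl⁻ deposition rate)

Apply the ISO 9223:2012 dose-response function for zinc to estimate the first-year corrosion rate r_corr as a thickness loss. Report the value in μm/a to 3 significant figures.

r_corr = 1.41 μm/a

zinc: f(T) = +0.038·(T−10) [T≤10 °C] = -0.8056
  sulphur-dioxide contribution → 1.045 μm/a
  chloride contribution → 0.3697 μm/a
  total first-year rate 1.415 μm/a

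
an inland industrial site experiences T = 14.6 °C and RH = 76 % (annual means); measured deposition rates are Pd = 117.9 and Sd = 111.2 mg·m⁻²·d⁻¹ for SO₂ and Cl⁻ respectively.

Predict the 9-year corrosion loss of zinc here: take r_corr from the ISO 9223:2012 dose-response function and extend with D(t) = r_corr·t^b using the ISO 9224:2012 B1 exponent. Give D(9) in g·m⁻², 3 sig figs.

zinc: temperature factor f = -0.071·(4.6) = -0.3266
  sulphur-dioxide contribution → 2.503 μm/a
  chloride contribution → 1.631 μm/a
  total first-year rate 4.134 μm/a
Power-law: D(9) = r_corr · 9^0.813
  D(9) = 4.134 × 9^0.813 = 4.134 × 5.968 = 24.67 μm
  Mass loss = 24.67 μm × 7.14 g/cm³ = 176.1 g·m⁻²

D(9) = 176 g·m⁻²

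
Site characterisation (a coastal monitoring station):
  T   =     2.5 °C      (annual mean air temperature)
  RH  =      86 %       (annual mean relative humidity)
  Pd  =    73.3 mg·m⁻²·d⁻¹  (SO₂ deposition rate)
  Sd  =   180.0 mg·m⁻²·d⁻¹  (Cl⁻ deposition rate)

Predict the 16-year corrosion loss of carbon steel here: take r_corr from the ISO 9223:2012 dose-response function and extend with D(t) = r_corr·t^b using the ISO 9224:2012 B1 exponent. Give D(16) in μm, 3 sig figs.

carbon steel: temperature factor f = +0.150·(-7.5) = -1.1250
  Pd branch = 1.77·Pd^0.52·e^(0.02·RH+f) = 29.94 μm/a
  Cl⁻ term: 0.102·180.0^0.62·exp(0.033·86+0.04·2.5) = 48.18
  r_corr = 29.94 + 48.18 = 78.11 μm/a
ISO 9224: D(t) = r_corr · t^b with b = 0.523 (carbon steel, B1)
  D(16) = 78.11 × 16^0.523 = 78.11 × 4.263 = 333 μm

D(16) = 333 μm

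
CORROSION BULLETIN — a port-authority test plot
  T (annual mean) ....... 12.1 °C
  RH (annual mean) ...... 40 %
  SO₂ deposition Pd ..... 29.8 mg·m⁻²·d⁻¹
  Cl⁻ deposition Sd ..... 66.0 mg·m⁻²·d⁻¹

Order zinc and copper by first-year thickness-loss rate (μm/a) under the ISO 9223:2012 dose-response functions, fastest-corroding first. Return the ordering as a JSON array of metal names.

zinc: f(T) = -0.071·(T−10) [T>10 °C] = -0.1491
  Pd branch = 0.0129·Pd^0.44·e^(0.046·RH+f) = 0.3116 μm/a
  Cl⁻ term: 0.0175·66.0^0.57·exp(0.008·40+0.085·12.1) = 0.7342
  r_corr = 0.3116 + 0.7342 = 1.046 μm/a
copper: temperature factor f = -0.080·(2.1) = -0.1680
  SO₂ term: 0.0053·29.8^0.26·exp(0.059·40-0.1680) = 0.1147
  Sd branch = 0.01025·Sd^0.27·e^(0.036·RH+0.049·T) = 0.2426 μm/a
  sum: 0.1147 + 0.2426 → r_corr = 0.3573 μm/a
Ordering by μm/a: zinc (1.05) > copper (0.357)

["zinc", "copper"]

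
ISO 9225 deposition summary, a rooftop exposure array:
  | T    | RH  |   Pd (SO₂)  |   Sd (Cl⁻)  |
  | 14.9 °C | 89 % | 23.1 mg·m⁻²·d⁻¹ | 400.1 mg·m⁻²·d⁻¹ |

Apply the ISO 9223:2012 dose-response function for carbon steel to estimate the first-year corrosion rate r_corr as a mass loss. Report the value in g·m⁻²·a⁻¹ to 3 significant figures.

carbon steel: temperature factor f = -0.054·(4.9) = -0.2646
  Pd branch = 1.77·Pd^0.52·e^(0.02·RH+f) = 41.23 μm/a
  Cl⁻ term: 0.102·400.1^0.62·exp(0.033·89+0.04·14.9) = 143.3
  sum: 41.23 + 143.3 → r_corr = 184.5 μm/a
Convert to mass loss: 184.5 μm/a × 7.85 g/cm³ = 1449 g·m⁻²·a⁻¹

r_corr = 1.45e+03 g·m⁻²·a⁻¹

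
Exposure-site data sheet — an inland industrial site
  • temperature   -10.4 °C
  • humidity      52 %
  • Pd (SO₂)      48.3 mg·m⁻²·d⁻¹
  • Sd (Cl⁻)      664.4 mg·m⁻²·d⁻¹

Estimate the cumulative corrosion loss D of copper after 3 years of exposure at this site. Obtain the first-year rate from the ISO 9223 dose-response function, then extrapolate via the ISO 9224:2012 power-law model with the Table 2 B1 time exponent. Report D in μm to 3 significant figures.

copper: temperature factor f = +0.126·(-20.4) = -2.5704
  SO₂ term: 0.0053·48.3^0.26·exp(0.059·52-2.5704) = 0.02389
  Sd branch = 0.01025·Sd^0.27·e^(0.036·RH+0.049·T) = 0.2315 μm/a
  sum: 0.02389 + 0.2315 → r_corr = 0.2553 μm/a
ISO 9224: D(t) = r_corr · t^b with b = 0.667 (copper, B1)
  D(3) = 0.2553 × 3^0.667 = 0.2553 × 2.081 = 0.5313 μm

D(3) = 0.531 μm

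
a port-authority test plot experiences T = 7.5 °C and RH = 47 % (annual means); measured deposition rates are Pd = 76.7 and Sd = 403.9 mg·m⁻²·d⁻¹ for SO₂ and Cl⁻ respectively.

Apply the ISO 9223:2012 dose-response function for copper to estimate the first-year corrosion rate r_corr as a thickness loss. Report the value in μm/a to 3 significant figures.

copper: temperature factor f = +0.126·(-2.5) = -0.3150
  Pd branch = 0.0053·Pd^0.26·e^(0.059·RH+f) = 0.1913 μm/a
  Sd branch = 0.01025·Sd^0.27·e^(0.036·RH+0.049·T) = 0.4063 μm/a
  r_corr = 0.1913 + 0.4063 = 0.5976 μm/a

r_corr = 0.598 μm/a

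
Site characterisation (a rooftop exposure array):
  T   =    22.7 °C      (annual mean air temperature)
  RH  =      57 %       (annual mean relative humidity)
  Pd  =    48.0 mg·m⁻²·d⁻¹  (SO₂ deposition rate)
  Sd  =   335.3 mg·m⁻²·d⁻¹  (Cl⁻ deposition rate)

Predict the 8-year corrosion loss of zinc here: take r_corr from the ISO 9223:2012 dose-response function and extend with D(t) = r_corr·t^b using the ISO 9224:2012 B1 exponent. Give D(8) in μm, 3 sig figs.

zinc: temperature factor f = -0.071·(12.7) = -0.9017
  sulphur-dioxide contribution → 0.3958 μm/a
  chloride contribution → 5.231 μm/a
  ⇒ r_corr(zinc) = 5.626 μm/a
Power-law: D(8) = r_corr · 8^0.813
  D(8) = 5.626 × 8^0.813 = 5.626 × 5.423 = 30.51 μm

D(8) = 30.5 μm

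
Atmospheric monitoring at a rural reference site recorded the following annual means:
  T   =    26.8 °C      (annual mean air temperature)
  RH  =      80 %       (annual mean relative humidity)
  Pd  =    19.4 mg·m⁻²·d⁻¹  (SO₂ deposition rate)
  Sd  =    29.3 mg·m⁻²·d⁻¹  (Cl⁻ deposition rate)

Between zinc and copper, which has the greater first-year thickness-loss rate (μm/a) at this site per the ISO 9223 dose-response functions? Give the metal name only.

zinc

zinc: T>10 °C ⇒ hinge -0.071·(26.8−10) = -1.1928
  Pd branch = 0.0129·Pd^0.44·e^(0.046·RH+f) = 0.572 μm/a
  Sd branch = 0.0175·Sd^0.57·e^(0.008·RH+0.085·T) = 2.22 μm/a
  r_corr = 0.572 + 2.22 = 2.792 μm/a
copper: T>10 °C ⇒ hinge -0.080·(26.8−10) = -1.3440
  Pd branch = 0.0053·Pd^0.26·e^(0.059·RH+f) = 0.3352 μm/a
  Sd branch = 0.01025·Sd^0.27·e^(0.036·RH+0.049·T) = 1.69 μm/a
  sum: 0.3352 + 1.69 → r_corr = 2.025 μm/a
Ordering by μm/a: zinc (2.79) > copper (2.03)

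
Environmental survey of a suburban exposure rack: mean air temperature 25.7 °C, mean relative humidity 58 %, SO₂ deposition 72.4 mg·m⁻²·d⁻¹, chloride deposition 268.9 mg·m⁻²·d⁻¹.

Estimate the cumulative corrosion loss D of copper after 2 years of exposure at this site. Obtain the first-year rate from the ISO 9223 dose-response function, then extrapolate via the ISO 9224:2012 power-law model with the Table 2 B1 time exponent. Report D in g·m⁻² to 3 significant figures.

copper: f(T) = -0.080·(T−10) [T>10 °C] = -1.2560
  Pd branch = 0.0053·Pd^0.26·e^(0.059·RH+f) = 0.1408 μm/a
  Sd branch = 0.01025·Sd^0.27·e^(0.036·RH+0.049·T) = 1.32 μm/a
  sum: 0.1408 + 1.32 → r_corr = 1.46 μm/a
Power-law: D(2) = r_corr · 2^0.667
  D(2) = 1.46 × 2^0.667 = 1.46 × 1.588 = 2.319 μm
  Mass loss = 2.319 μm × 8.96 g/cm³ = 20.78 g·m⁻²

D(2) = 20.8 g·m⁻²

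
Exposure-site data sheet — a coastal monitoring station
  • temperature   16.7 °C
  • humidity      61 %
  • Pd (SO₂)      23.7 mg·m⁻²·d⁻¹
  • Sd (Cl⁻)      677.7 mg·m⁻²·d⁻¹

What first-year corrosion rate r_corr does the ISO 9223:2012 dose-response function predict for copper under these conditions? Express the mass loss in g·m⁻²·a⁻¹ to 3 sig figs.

copper: f(T) = -0.080·(T−10) [T>10 °C] = -0.5360
  SO₂ term: 0.0053·23.7^0.26·exp(0.059·61-0.5360) = 0.2582
  Cl⁻ term: 0.01025·677.7^0.27·exp(0.036·61+0.049·16.7) = 1.214
  sum: 0.2582 + 1.214 → r_corr = 1.472 μm/a
Convert to mass loss: 1.472 μm/a × 8.96 g/cm³ = 13.19 g·m⁻²·a⁻¹

r_corr = 13.2 g·m⁻²·a⁻¹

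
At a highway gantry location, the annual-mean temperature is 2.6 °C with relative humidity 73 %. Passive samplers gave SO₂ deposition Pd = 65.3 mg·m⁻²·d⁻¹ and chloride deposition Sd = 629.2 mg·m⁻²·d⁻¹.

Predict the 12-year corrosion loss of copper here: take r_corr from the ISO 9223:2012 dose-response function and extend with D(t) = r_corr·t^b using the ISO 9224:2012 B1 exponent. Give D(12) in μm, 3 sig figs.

copper: temperature factor f = +0.126·(-7.4) = -0.9324
  sulphur-dioxide contribution → 0.4589 μm/a
  chloride contribution → 0.9184 μm/a
  ⇒ r_corr(copper) = 1.377 μm/a
ISO 9224: D(t) = r_corr · t^b with b = 0.667 (copper, B1)
  D(12) = 1.377 × 12^0.667 = 1.377 × 5.246 = 7.225 μm

D(12) = 7.23 μm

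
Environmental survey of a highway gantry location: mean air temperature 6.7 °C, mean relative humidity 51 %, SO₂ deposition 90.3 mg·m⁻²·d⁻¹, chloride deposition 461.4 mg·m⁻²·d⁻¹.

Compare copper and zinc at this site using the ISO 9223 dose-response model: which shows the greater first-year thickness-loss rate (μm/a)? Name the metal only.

zinc

copper: temperature factor f = +0.126·(-3.3) = -0.4158
  SO₂ term: 0.0053·90.3^0.26·exp(0.059·51-0.4158) = 0.2285
  Cl⁻ term: 0.01025·461.4^0.27·exp(0.036·51+0.049·6.7) = 0.4677
  sum: 0.2285 + 0.4677 → r_corr = 0.6962 μm/a
zinc: T≤10 °C ⇒ hinge +0.038·(6.7−10) = -0.1254
  Pd branch = 0.0129·Pd^0.44·e^(0.046·RH+f) = 0.862 μm/a
  Cl⁻ term: 0.0175·461.4^0.57·exp(0.008·51+0.085·6.7) = 1.535
  r_corr = 0.862 + 1.535 = 2.397 μm/a
Ordering by μm/a: zinc (2.4) > copper (0.696)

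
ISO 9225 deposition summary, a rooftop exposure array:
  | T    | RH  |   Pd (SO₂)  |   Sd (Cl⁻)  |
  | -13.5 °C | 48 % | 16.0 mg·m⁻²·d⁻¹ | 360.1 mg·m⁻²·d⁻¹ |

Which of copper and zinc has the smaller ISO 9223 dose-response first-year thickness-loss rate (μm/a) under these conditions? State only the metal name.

copper: T≤10 °C ⇒ hinge +0.126·(-13.5−10) = -2.9610
  sulphur-dioxide contribution → 0.009579 μm/a
  chloride contribution → 0.1459 μm/a
  ⇒ r_corr(copper) = 0.1555 μm/a
zinc: f(T) = +0.038·(T−10) [T≤10 °C] = -0.8930
  sulphur-dioxide contribution → 0.1627 μm/a
  chloride contribution → 0.2337 μm/a
  ⇒ r_corr(zinc) = 0.3964 μm/a
Ordering by μm/a: zinc (0.396) > copper (0.156)

copper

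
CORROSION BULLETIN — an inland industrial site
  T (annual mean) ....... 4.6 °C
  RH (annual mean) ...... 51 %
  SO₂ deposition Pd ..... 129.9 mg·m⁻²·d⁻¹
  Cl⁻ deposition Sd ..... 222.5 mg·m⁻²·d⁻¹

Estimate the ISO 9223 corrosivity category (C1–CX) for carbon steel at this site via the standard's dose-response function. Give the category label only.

carbon steel: T≤10 °C ⇒ hinge +0.150·(4.6−10) = -0.8100
  SO₂ term: 1.77·129.9^0.52·exp(0.02·51-0.8100) = 27.43
  Sd branch = 0.102·Sd^0.62·e^(0.033·RH+0.04·T) = 18.83 μm/a
  r_corr = 27.43 + 18.83 = 46.26 μm/a
Category bounds: 25…50 μm/a bracket r_corr ⇒ C3

C3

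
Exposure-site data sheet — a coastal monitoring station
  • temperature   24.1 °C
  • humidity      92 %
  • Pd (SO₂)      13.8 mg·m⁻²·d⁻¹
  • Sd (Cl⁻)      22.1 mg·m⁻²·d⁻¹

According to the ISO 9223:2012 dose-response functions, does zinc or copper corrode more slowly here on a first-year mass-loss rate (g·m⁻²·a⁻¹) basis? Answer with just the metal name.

zinc

zinc: temperature factor f = -0.071·(14.1) = -1.0011
  Pd branch = 0.0129·Pd^0.44·e^(0.046·RH+f) = 1.036 μm/a
  Sd branch = 0.0175·Sd^0.57·e^(0.008·RH+0.085·T) = 1.654 μm/a
  r_corr = 1.036 + 1.654 = 2.69 μm/a
  mass loss = 2.69 μm/a × 7.14 g/cm³ = 19.21 g·m⁻²·a⁻¹
copper: f(T) = -0.080·(T−10) [T>10 °C] = -1.1280
  SO₂ term: 0.0053·13.8^0.26·exp(0.059·92-1.1280) = 0.7729
  Sd branch = 0.01025·Sd^0.27·e^(0.036·RH+0.049·T) = 2.113 μm/a
  sum: 0.7729 + 2.113 → r_corr = 2.886 μm/a
  mass loss = 2.886 μm/a × 8.96 g/cm³ = 25.86 g·m⁻²·a⁻¹
Ordering by g·m⁻²·a⁻¹: copper (25.9) > zinc (19.2)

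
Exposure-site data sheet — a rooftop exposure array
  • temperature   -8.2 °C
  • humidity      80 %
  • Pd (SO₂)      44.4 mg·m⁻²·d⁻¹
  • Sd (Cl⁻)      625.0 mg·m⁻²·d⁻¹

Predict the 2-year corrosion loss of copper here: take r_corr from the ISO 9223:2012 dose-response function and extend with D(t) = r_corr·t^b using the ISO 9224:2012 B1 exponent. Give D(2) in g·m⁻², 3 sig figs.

copper: T≤10 °C ⇒ hinge +0.126·(-8.2−10) = -2.2932
  SO₂ term: 0.0053·44.4^0.26·exp(0.059·80-2.2932) = 0.1609
  Sd branch = 0.01025·Sd^0.27·e^(0.036·RH+0.049·T) = 0.6948 μm/a
  sum: 0.1609 + 0.6948 → r_corr = 0.8557 μm/a
Long-term exponent b (ISO 9224 Table 2, B1) = 0.667
  D(2) = 0.8557 × 2^0.667 = 0.8557 × 1.588 = 1.359 μm
  Mass loss = 1.359 μm × 8.96 g/cm³ = 12.17 g·m⁻²

D(2) = 12.2 g·m⁻²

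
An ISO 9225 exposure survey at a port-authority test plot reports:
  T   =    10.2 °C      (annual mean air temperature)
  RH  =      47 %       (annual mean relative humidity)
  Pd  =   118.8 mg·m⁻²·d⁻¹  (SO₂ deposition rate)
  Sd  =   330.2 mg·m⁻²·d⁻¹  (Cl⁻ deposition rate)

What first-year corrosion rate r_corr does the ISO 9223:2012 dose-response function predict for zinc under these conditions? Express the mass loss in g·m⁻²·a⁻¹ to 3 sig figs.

r_corr = 18.3 g·m⁻²·a⁻¹

zinc: f(T) = -0.071·(T−10) [T>10 °C] = -0.0142
  Pd branch = 0.0129·Pd^0.44·e^(0.046·RH+f) = 0.9042 μm/a
  Cl⁻ term: 0.0175·330.2^0.57·exp(0.008·47+0.085·10.2) = 1.654
  r_corr = 0.9042 + 1.654 = 2.558 μm/a
Convert to mass loss: 2.558 μm/a × 7.14 g/cm³ = 18.27 g·m⁻²·a⁻¹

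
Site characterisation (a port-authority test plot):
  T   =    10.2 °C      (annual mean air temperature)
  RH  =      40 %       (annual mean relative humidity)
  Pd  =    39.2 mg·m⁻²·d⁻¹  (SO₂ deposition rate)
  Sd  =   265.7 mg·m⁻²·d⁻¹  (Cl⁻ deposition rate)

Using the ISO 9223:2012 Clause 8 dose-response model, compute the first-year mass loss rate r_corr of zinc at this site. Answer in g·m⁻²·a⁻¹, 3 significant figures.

r_corr = 12.7 g·m⁻²·a⁻¹

zinc: temperature factor f = -0.071·(0.2) = -0.0142
  SO₂ term: 0.0129·39.2^0.44·exp(0.046·40-0.0142) = 0.4023
  Cl⁻ term: 0.0175·265.7^0.57·exp(0.008·40+0.085·10.2) = 1.382
  r_corr = 0.4023 + 1.382 = 1.784 μm/a
Convert to mass loss: 1.784 μm/a × 7.14 g/cm³ = 12.74 g·m⁻²·a⁻¹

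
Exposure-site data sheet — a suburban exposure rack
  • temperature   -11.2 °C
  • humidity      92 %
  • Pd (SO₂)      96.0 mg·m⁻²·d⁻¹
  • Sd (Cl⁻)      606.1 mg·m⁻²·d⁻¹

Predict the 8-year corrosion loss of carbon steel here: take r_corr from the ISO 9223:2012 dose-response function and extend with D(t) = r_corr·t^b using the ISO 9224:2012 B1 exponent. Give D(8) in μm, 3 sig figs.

D(8) = 229 μm

carbon steel: temperature factor f = +0.150·(-21.2) = -3.1800
  Pd branch = 1.77·Pd^0.52·e^(0.02·RH+f) = 4.975 μm/a
  Sd branch = 0.102·Sd^0.62·e^(0.033·RH+0.04·T) = 72.07 μm/a
  r_corr = 4.975 + 72.07 = 77.04 μm/a
Power-law: D(8) = r_corr · 8^0.523
  D(8) = 77.04 × 8^0.523 = 77.04 × 2.967 = 228.6 μm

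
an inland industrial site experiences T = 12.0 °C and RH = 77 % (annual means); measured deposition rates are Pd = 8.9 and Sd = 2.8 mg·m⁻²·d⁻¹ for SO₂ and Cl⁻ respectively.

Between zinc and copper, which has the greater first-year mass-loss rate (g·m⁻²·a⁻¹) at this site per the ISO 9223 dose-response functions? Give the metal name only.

zinc: f(T) = -0.071·(T−10) [T>10 °C] = -0.1420
  Pd branch = 0.0129·Pd^0.44·e^(0.046·RH+f) = 1.011 μm/a
  Sd branch = 0.0175·Sd^0.57·e^(0.008·RH+0.085·T) = 0.1616 μm/a
  r_corr = 1.011 + 0.1616 = 1.173 μm/a
  mass loss = 1.173 μm/a × 7.14 g/cm³ = 8.375 g·m⁻²·a⁻¹
copper: temperature factor f = -0.080·(2.0) = -0.1600
  SO₂ term: 0.0053·8.9^0.26·exp(0.059·77-0.1600) = 0.7493
  Cl⁻ term: 0.01025·2.8^0.27·exp(0.036·77+0.049·12.0) = 0.3897
  r_corr = 0.7493 + 0.3897 = 1.139 μm/a
  mass loss = 1.139 μm/a × 8.96 g/cm³ = 10.2 g·m⁻²·a⁻¹
Ordering by g·m⁻²·a⁻¹: copper (10.2) > zinc (8.38)

copper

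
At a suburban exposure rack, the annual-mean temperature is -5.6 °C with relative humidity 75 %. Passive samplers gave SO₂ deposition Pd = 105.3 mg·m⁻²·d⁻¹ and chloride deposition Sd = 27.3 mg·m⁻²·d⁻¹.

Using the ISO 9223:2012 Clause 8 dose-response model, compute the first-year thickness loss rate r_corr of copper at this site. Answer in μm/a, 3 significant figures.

r_corr = 0.491 μm/a

copper: T≤10 °C ⇒ hinge +0.126·(-5.6−10) = -1.9656
  sulphur-dioxide contribution → 0.2081 μm/a
  chloride contribution → 0.2831 μm/a
  total first-year rate 0.4912 μm/a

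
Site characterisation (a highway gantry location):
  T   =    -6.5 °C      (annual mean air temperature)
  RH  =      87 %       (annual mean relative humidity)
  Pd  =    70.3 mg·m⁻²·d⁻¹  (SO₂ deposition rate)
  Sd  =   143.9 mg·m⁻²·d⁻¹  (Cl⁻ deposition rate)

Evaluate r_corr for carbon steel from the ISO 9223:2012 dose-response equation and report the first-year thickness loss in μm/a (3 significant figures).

r_corr = 38.0 μm/a

carbon steel: f(T) = +0.150·(T−10) [T≤10 °C] = -2.4750
  Pd branch = 1.77·Pd^0.52·e^(0.02·RH+f) = 7.748 μm/a
  Cl⁻ term: 0.102·143.9^0.62·exp(0.033·87+0.04·-6.5) = 30.24
  r_corr = 7.748 + 30.24 = 37.99 μm/a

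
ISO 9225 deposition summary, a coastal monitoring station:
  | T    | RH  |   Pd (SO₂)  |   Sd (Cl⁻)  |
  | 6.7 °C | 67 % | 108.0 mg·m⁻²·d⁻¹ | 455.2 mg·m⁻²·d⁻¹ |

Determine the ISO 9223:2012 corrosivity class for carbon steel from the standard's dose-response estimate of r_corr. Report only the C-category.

C5

carbon steel: T≤10 °C ⇒ hinge +0.150·(6.7−10) = -0.4950
  sulphur-dioxide contribution → 47.03 μm/a
  chloride contribution → 54.11 μm/a
  total first-year rate 101.1 μm/a
Category bounds: 80…200 μm/a bracket r_corr ⇒ C5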